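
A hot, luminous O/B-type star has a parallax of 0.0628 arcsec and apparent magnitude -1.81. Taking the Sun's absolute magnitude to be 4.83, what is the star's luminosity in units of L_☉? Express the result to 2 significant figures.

d = 1/p = 1/0.0628″ = 15.92 pc
M = m − 5 log₁₀ d + 5 = -1.81 − 5·1.2020 + 5 = -2.820
M − M_☉ = -2.820 − 4.83 = -7.650
L/L_☉ = 10^(−0.4 × -7.650) = 1148

L/L_☉ ≈ 1100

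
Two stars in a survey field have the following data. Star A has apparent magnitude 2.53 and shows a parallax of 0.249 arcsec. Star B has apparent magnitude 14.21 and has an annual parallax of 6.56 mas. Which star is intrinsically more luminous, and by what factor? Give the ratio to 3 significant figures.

Star A: d = 1/p = 1/0.249″ = 4.016 pc
Star A: M = m − 5 log₁₀ d + 5 = 2.53 − 5·0.6038 + 5 = 4.511
Star B: p = 6.56 mas = 6.56×10^-3″ → d = 1/p = 152.4 pc
Star B: M = m − 5 log₁₀ d + 5 = 14.21 − 5·2.1831 + 5 = 8.295
ΔM = M_A − M_B = 4.511 − (8.295) = -3.784; smaller M is more luminous → Star A.
L ratio = 10^(0.4 |ΔM|) = 10^1.513 = 32.61

Star A is more luminous, by a factor of 32.6.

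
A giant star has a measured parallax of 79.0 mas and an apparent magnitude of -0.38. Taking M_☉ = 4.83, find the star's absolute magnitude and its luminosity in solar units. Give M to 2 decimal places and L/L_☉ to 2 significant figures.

d = 1/p = 1000/79.0 mas = 12.66 pc
M = m − 5 log₁₀ d + 5 = -0.38 − 5·1.1024 + 5 = -0.892
M − M_☉ = -0.892 − 4.83 = -5.722
L/L_☉ = 10^(−0.4 × -5.722) = 194.4

M ≈ -0.89; L/L_☉ ≈ 190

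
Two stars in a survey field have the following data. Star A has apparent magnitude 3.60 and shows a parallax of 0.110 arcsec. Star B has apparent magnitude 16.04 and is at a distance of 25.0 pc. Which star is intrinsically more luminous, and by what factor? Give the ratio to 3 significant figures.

Star A is more luminous, by a factor of 12500.

Star A: d = 1/p = 1/0.110″ = 9.091 pc
Star A: M = m − 5 log₁₀ d + 5 = 3.60 − 5·0.9586 + 5 = 3.807
Star B: M = m − 5 log₁₀ d + 5 = 16.04 − 5·1.3979 + 5 = 14.050
ΔM = M_A − M_B = 3.807 − (14.050) = -10.243; smaller M is more luminous → Star A.
L ratio = 10^(0.4 |ΔM|) = 10^4.097 = 12510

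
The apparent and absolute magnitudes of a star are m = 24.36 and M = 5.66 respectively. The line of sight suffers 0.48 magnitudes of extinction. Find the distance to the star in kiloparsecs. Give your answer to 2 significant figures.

m − M = 5 log₁₀(d/10 pc) + A  ⇒  24.36 − (5.66) − 0.48 = 5 log₁₀(d/10)
18.220 = 5 log₁₀(d/10)
log₁₀ d = (m − M − A)/5 + 1 = 4.6440
d = 10^4.6440 = 44060 pc
= 44.06 kpc

d ≈ 44 kpc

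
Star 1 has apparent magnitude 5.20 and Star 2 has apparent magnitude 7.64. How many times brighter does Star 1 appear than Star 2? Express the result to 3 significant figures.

Magnitude difference = -2.44
Flux ratio = 10^(−0.4 Δm) = 10^(−0.4 × -2.44) = 10^0.976 = 9.462

9.46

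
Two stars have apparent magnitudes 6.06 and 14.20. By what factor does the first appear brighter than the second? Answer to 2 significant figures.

1800

Magnitude difference = -8.14
Flux ratio = 10^(−0.4 Δm) = 10^(−0.4 × -8.14) = 10^3.256 = 1803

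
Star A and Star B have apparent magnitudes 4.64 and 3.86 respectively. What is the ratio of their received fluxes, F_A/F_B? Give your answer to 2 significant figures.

Δm = 4.64 − (3.86) = 0.78
Flux ratio = 10^(−0.4 Δm) = 10^(−0.4 × 0.78) = 10^-0.312 = 0.4875

F_A/F_B ≈ 0.49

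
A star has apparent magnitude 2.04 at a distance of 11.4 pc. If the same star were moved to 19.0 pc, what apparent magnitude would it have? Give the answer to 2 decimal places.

Flux ∝ 1/d², so Δm = 5 log₁₀(d₂/d₁) = 5 log₁₀(19.0/11.4) = 1.109
m₂ = m₁ + Δm = 2.04 + (1.109) = 3.149

m ≈ 3.15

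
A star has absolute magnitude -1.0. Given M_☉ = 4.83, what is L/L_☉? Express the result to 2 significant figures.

M − M_☉ = -1.0 − 4.83 = -5.830
L/L_☉ = 10^(−0.4 (M − M_☉)) = 10^2.332 = 214.8

L/L_☉ ≈ 210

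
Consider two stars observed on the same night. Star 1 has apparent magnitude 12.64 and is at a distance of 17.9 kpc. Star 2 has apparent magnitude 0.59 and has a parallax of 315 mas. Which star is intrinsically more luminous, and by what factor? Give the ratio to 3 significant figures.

Star 1 is more luminous, by a factor of 481.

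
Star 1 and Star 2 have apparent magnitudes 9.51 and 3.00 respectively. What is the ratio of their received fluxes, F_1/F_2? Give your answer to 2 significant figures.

F_1/F_2 ≈ 2.5×10^-3

Δm = 9.51 − (3.00) = 6.51
Flux ratio = 10^(−0.4 Δm) = 10^(−0.4 × 6.51) = 10^-2.604 = 2.489×10^-3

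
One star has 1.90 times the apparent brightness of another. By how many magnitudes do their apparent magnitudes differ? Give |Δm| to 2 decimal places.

Pogson: Δm = −2.5 log₁₀(ratio) = −2.5 log₁₀(1.90) = −2.5 × 0.2788 = -0.697

|Δm| ≈ 0.70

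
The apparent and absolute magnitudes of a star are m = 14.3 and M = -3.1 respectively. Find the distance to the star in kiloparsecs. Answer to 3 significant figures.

d ≈ 30.2 kpc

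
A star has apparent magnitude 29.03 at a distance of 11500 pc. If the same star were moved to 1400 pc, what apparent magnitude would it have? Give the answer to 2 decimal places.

Flux ∝ 1/d², so Δm = 5 log₁₀(d₂/d₁) = 5 log₁₀(1400/11500) = -4.573
m₂ = m₁ + Δm = 29.03 + (-4.573) = 24.457

m ≈ 24.46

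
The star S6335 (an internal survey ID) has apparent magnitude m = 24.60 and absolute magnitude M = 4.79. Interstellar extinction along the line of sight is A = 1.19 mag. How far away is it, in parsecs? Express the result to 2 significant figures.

d ≈ 53000 pc

m − M = 5 log₁₀(d/10 pc) + A  ⇒  24.60 − (4.79) − 1.19 = 5 log₁₀(d/10)
18.620 = 5 log₁₀(d/10)
log₁₀ d = (m − M − A)/5 + 1 = 4.7240
d = 10^4.7240 = 52970 pc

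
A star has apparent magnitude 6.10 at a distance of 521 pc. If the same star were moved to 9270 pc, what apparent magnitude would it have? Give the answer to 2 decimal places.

Flux ∝ 1/d², so Δm = 5 log₁₀(d₂/d₁) = 5 log₁₀(9270/521) = 6.251
m₂ = m₁ + Δm = 6.10 + (6.251) = 12.351

m ≈ 12.35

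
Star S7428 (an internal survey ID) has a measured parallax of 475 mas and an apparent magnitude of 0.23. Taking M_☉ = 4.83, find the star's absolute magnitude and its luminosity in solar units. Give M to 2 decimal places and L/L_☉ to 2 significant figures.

M ≈ 3.61; L/L_☉ ≈ 3.1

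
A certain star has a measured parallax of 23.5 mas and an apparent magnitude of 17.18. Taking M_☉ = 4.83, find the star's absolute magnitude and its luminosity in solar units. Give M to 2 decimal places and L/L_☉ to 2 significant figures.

M ≈ 14.04; L/L_☉ ≈ 2.1×10^-4

d = 1/p = 1000/23.5 mas = 42.55 pc
M = m − 5 log₁₀ d + 5 = 17.18 − 5·1.6289 + 5 = 14.035
M − M_☉ = 14.035 − 4.83 = 9.205
L/L_☉ = 10^(−0.4 × 9.205) = 2.079×10^-4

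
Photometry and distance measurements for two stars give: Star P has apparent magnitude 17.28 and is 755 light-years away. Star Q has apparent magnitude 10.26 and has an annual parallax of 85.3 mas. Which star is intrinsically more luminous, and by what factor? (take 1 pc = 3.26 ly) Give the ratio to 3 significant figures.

Star Q is more luminous, by a factor of 1.65.

Star P: d = 755 ly / 3.26 = 231.6 pc
Star P: M = m − 5 log₁₀ d + 5 = 17.28 − 5·2.3647 + 5 = 10.456
Star Q: p = 85.3 mas = 0.0853″ → d = 1/p = 11.72 pc
Star Q: M = m − 5 log₁₀ d + 5 = 10.26 − 5·1.0691 + 5 = 9.915
ΔM = M_P − M_Q = 10.456 − (9.915) = 0.542; smaller M is more luminous → Star Q.
L ratio = 10^(0.4 |ΔM|) = 10^0.217 = 1.647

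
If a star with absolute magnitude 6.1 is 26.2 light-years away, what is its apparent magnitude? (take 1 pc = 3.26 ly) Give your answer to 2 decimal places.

m ≈ 5.63

d = 26.2 ly / 3.26 = 8.037 pc
m = M + 5 log₁₀ d − 5 = 6.1 + 5·0.9051 − 5 = 5.625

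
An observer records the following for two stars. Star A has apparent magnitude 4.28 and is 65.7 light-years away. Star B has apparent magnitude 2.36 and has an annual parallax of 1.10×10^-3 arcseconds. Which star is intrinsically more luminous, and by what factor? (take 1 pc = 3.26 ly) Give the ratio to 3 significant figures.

Star B is more luminous, by a factor of 11900.

Star A: d = 65.7 ly / 3.26 = 20.15 pc
Star A: M = m − 5 log₁₀ d + 5 = 4.28 − 5·1.3043 + 5 = 2.758
Star B: d = 1/p = 1/1.10×10^-3″ = 909.1 pc
Star B: M = m − 5 log₁₀ d + 5 = 2.36 − 5·2.9586 + 5 = -7.433
ΔM = M_A − M_B = 2.758 − (-7.433) = 10.191; smaller M is more luminous → Star B.
L ratio = 10^(0.4 |ΔM|) = 10^4.077 = 11930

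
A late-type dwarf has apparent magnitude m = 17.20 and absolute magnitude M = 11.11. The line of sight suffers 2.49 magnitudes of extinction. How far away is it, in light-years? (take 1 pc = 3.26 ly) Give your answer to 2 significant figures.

d ≈ 170 ly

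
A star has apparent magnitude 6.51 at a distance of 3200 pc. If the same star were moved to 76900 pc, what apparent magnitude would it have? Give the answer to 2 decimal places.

Flux ∝ 1/d², so Δm = 5 log₁₀(d₂/d₁) = 5 log₁₀(76900/3200) = 6.904
m₂ = m₁ + Δm = 6.51 + (6.904) = 13.414

m ≈ 13.41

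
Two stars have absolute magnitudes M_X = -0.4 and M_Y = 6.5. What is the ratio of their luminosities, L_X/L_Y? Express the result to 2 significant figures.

ΔM = M_X − M_Y = -6.9
L_X/L_Y = 10^(−0.4 ΔM) = 10^2.760 = 575.4

L_X/L_Y ≈ 580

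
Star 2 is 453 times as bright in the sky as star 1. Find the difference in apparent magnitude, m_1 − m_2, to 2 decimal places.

m_1 − m_2 ≈ 6.64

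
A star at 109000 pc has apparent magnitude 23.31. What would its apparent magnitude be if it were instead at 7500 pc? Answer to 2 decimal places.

Flux ∝ 1/d², so Δm = 5 log₁₀(d₂/d₁) = 5 log₁₀(7500/109000) = -5.812
m₂ = m₁ + Δm = 23.31 + (-5.812) = 17.498

m ≈ 17.50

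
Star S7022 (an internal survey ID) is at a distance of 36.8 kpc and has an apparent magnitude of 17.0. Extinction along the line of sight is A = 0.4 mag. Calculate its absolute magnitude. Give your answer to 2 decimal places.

d = 36.8 kpc = 36800 pc
5 log₁₀(d/10 pc) = 5 log₁₀(36800) − 5 = 17.829
M = m − 5 log₁₀(d/10) − A = 17.0 − 17.829 − 0.4 = -1.229

M ≈ -1.23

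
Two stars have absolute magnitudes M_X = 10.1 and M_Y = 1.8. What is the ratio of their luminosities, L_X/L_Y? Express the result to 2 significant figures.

L_X/L_Y ≈ 4.8×10^-4

ΔM = M_X − M_Y = 8.3
L_X/L_Y = 10^(−0.4 ΔM) = 10^-3.320 = 4.786×10^-4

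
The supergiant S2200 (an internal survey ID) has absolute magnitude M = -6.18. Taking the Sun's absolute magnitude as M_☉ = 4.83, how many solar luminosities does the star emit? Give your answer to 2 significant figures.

L/L_☉ ≈ 25000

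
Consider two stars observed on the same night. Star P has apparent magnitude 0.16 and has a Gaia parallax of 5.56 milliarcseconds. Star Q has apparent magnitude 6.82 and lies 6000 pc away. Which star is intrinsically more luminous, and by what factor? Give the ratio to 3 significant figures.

Star P: p = 5.56 mas = 5.56×10^-3″ → d = 1/p = 179.9 pc
Star P: M = m − 5 log₁₀ d + 5 = 0.16 − 5·2.2549 + 5 = -6.115
Star Q: M = m − 5 log₁₀ d + 5 = 6.82 − 5·3.7782 + 5 = -7.071
ΔM = M_P − M_Q = -6.115 − (-7.071) = 0.956; smaller M is more luminous → Star Q.
L ratio = 10^(0.4 |ΔM|) = 10^0.382 = 2.412

Star Q is more luminous, by a factor of 2.41.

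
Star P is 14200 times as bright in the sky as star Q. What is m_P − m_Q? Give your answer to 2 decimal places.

m_P − m_Q ≈ -10.38

Pogson: Δm = −2.5 log₁₀(ratio) = −2.5 log₁₀(14200) = −2.5 × 4.1523 = -10.381
Star P is brighter, so it has the smaller magnitude: the difference is negative.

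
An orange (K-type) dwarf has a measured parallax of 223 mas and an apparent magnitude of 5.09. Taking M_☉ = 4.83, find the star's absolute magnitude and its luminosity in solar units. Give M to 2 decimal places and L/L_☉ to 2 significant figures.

M ≈ 6.83; L/L_☉ ≈ 0.16

d = 1/p = 1000/223 mas = 4.484 pc
M = m − 5 log₁₀ d + 5 = 5.09 − 5·0.6517 + 5 = 6.832
M − M_☉ = 6.832 − 4.83 = 2.002
L/L_☉ = 10^(−0.4 × 2.002) = 0.1583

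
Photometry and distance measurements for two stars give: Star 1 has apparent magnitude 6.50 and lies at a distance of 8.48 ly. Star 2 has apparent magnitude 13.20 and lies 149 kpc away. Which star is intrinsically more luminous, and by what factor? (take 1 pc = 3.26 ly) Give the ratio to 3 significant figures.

Star 2 is more luminous, by a factor of 6.86×10^6.

Star 1: d = 8.48 ly / 3.26 = 2.601 pc
Star 1: M = m − 5 log₁₀ d + 5 = 6.50 − 5·0.4152 + 5 = 9.424
Star 2: d = 149 kpc = 149000 pc
Star 2: M = m − 5 log₁₀ d + 5 = 13.20 − 5·5.1732 + 5 = -7.666
ΔM = M_1 − M_2 = 9.424 − (-7.666) = 17.090; smaller M is more luminous → Star 2.
L ratio = 10^(0.4 |ΔM|) = 10^6.836 = 6.855×10^6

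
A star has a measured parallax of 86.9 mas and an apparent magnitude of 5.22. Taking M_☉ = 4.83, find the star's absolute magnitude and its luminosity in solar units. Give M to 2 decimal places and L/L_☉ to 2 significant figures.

M ≈ 4.92; L/L_☉ ≈ 0.92

d = 1/p = 1000/86.9 mas = 11.51 pc
M = m − 5 log₁₀ d + 5 = 5.22 − 5·1.0610 + 5 = 4.915
M − M_☉ = 4.915 − 4.83 = 0.085
L/L_☉ = 10^(−0.4 × 0.085) = 0.9246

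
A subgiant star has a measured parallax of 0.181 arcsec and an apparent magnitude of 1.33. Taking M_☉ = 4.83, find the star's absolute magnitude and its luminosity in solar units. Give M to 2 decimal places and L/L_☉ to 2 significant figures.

M ≈ 2.62; L/L_☉ ≈ 7.7

d = 1/p = 1/0.181″ = 5.525 pc
M = m − 5 log₁₀ d + 5 = 1.33 − 5·0.7423 + 5 = 2.618
M − M_☉ = 2.618 − 4.83 = -2.212
L/L_☉ = 10^(−0.4 × -2.212) = 7.667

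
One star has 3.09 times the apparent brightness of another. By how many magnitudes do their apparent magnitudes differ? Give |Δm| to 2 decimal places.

Pogson: Δm = −2.5 log₁₀(ratio) = −2.5 log₁₀(3.09) = −2.5 × 0.4900 = -1.225

|Δm| ≈ 1.22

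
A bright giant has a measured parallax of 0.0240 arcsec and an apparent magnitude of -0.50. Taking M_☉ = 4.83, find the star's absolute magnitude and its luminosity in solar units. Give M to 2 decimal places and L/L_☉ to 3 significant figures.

M ≈ -3.60; L/L_☉ ≈ 2350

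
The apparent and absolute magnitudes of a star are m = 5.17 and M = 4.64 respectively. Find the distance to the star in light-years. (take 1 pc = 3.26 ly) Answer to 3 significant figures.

Distance modulus: m − M = 5.17 − (4.64) = 0.530
m − M = 5 log₁₀ d − 5
log₁₀ d = (m − M)/5 + 1 = 1.1060
d = 10^1.1060 = 12.76 pc
= 41.61 ly

d ≈ 41.6 ly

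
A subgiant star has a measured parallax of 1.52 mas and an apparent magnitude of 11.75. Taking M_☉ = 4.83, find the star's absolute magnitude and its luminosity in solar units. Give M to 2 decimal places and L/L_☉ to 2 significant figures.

d = 1/p = 1000/1.52 mas = 657.9 pc
M = m − 5 log₁₀ d + 5 = 11.75 − 5·2.8182 + 5 = 2.659
M − M_☉ = 2.659 − 4.83 = -2.171
L/L_☉ = 10^(−0.4 × -2.171) = 7.384

M ≈ 2.66; L/L_☉ ≈ 7.4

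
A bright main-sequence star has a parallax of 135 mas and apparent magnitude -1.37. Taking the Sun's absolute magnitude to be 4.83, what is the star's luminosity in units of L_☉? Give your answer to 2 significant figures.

d = 1/p = 1000/135 mas = 7.407 pc
M = m − 5 log₁₀ d + 5 = -1.37 − 5·0.8697 + 5 = -0.718
M − M_☉ = -0.718 − 4.83 = -5.548
L/L_☉ = 10^(−0.4 × -5.548) = 165.7

L/L_☉ ≈ 170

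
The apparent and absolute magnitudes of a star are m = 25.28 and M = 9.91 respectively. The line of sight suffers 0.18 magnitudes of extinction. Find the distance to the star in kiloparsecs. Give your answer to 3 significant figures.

d ≈ 10.9 kpc

m − M = 5 log₁₀(d/10 pc) + A  ⇒  25.28 − (9.91) − 0.18 = 5 log₁₀(d/10)
15.190 = 5 log₁₀(d/10)
log₁₀ d = (m − M − A)/5 + 1 = 4.0380
d = 10^4.0380 = 10910 pc
= 10.91 kpc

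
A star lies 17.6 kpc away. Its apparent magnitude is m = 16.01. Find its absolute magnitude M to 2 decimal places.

M ≈ -0.22

d = 17.6 kpc = 17600 pc
5 log₁₀(d/10 pc) = 5 log₁₀(17600) − 5 = 16.228
M = m − 5 log₁₀(d/10) = 16.01 − 16.228 = -0.218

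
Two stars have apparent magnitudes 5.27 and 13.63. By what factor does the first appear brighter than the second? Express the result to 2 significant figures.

2200

Magnitude difference = -8.36
Flux ratio = 10^(−0.4 Δm) = 10^(−0.4 × -8.36) = 10^3.344 = 2208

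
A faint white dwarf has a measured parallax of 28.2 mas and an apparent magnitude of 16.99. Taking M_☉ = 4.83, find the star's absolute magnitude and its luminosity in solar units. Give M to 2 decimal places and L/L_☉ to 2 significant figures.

M ≈ 14.24; L/L_☉ ≈ 1.7×10^-4

d = 1/p = 1000/28.2 mas = 35.46 pc
M = m − 5 log₁₀ d + 5 = 16.99 − 5·1.5498 + 5 = 14.241
M − M_☉ = 14.241 − 4.83 = 9.411
L/L_☉ = 10^(−0.4 × 9.411) = 1.720×10^-4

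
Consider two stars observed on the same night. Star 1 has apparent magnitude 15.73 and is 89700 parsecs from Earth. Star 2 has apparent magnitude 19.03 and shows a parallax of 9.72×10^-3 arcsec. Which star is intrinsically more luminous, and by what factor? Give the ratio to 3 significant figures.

Star 1 is more luminous, by a factor of 1.59×10^7.

Star 1: M = m − 5 log₁₀ d + 5 = 15.73 − 5·4.9528 + 5 = -4.034
Star 2: d = 1/p = 1/9.72×10^-3″ = 102.9 pc
Star 2: M = m − 5 log₁₀ d + 5 = 19.03 − 5·2.0123 + 5 = 13.968
ΔM = M_1 − M_2 = -4.034 − (13.968) = -18.002; smaller M is more luminous → Star 1.
L ratio = 10^(0.4 |ΔM|) = 10^7.201 = 1.588×10^7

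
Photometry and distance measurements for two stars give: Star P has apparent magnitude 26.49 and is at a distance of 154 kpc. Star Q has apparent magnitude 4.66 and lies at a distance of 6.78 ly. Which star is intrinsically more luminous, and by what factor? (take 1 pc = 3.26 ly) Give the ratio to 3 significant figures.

Star P is more luminous, by a factor of 10.2.

Star P: d = 154 kpc = 154000 pc
Star P: M = m − 5 log₁₀ d + 5 = 26.49 − 5·5.1875 + 5 = 5.552
Star Q: d = 6.78 ly / 3.26 = 2.080 pc
Star Q: M = m − 5 log₁₀ d + 5 = 4.66 − 5·0.3180 + 5 = 8.070
ΔM = M_P − M_Q = 5.552 − (8.070) = -2.518; smaller M is more luminous → Star P.
L ratio = 10^(0.4 |ΔM|) = 10^1.007 = 10.16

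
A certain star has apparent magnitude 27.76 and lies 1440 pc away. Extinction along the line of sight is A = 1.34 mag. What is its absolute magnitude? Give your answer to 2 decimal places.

5 log₁₀(d/10 pc) = 5 log₁₀(1440) − 5 = 10.792
M = m − 5 log₁₀(d/10) − A = 27.76 − 10.792 − 1.34 = 15.628

M ≈ 15.63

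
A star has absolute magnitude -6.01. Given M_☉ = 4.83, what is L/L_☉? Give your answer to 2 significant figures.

L/L_☉ ≈ 22000

M − M_☉ = -6.01 − 4.83 = -10.840
L/L_☉ = 10^(−0.4 (M − M_☉)) = 10^4.336 = 21680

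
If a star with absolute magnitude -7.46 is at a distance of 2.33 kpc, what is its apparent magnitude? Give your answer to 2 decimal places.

m ≈ 4.38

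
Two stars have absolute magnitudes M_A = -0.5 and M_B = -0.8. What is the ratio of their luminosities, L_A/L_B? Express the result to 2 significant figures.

ΔM = M_A − M_B = 0.3
L_A/L_B = 10^(−0.4 ΔM) = 10^-0.120 = 0.7586

L_A/L_B ≈ 0.76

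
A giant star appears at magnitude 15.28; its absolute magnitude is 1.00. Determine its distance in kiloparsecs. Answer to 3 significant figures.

μ = m − M = 14.280
m − M = 5 log₁₀ d − 5
log₁₀ d = (m − M)/5 + 1 = 3.8560
d = 10^3.8560 = 7178 pc
= 7.178 kpc

d ≈ 7.18 kpc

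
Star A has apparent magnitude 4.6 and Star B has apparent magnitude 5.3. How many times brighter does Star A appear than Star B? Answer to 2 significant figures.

1.9

Δm = 4.6 − (5.3) = -0.7
Flux ratio = 10^(−0.4 Δm) = 10^(−0.4 × -0.7) = 10^0.280 = 1.905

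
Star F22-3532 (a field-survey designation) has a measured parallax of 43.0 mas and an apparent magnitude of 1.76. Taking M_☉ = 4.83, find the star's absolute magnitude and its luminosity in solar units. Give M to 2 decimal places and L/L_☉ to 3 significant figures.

M ≈ -0.07; L/L_☉ ≈ 91.4

d = 1/p = 1000/43.0 mas = 23.26 pc
M = m − 5 log₁₀ d + 5 = 1.76 − 5·1.3665 + 5 = -0.073
M − M_☉ = -0.073 − 4.83 = -4.903
L/L_☉ = 10^(−0.4 × -4.903) = 91.42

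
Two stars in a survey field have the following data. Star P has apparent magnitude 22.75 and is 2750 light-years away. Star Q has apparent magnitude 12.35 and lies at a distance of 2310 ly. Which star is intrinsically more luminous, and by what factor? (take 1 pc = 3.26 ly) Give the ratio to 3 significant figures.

Star P: d = 2750 ly / 3.26 = 843.6 pc
Star P: M = m − 5 log₁₀ d + 5 = 22.75 − 5·2.9261 + 5 = 13.119
Star Q: d = 2310 ly / 3.26 = 708.6 pc
Star Q: M = m − 5 log₁₀ d + 5 = 12.35 − 5·2.8504 + 5 = 3.098
ΔM = M_P − M_Q = 13.119 − (3.098) = 10.021; smaller M is more luminous → Star Q.
L ratio = 10^(0.4 |ΔM|) = 10^4.009 = 10200

Star Q is more luminous, by a factor of 10200.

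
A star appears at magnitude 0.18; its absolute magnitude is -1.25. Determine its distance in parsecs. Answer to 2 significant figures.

d ≈ 19 pc

Distance modulus: m − M = 0.18 − (-1.25) = 1.430
m − M = 5 log₁₀ d − 5
log₁₀ d = (m − M)/5 + 1 = 1.2860
d = 10^1.2860 = 19.32 pc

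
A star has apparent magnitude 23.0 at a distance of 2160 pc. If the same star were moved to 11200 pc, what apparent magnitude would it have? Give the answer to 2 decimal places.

Flux ∝ 1/d², so Δm = 5 log₁₀(d₂/d₁) = 5 log₁₀(11200/2160) = 3.574
m₂ = m₁ + Δm = 23.0 + (3.574) = 26.574

m ≈ 26.57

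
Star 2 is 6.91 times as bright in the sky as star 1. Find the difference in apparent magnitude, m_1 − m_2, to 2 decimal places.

Pogson: Δm = −2.5 log₁₀(ratio) = −2.5 log₁₀(6.91) = −2.5 × 0.8395 = -2.099
Star 2 is brighter so has the smaller magnitude: m_1 − m_2 is positive.

m_1 − m_2 ≈ 2.10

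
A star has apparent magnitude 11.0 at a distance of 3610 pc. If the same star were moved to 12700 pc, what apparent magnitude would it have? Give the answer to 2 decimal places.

m ≈ 13.73

Flux ∝ 1/d², so Δm = 5 log₁₀(d₂/d₁) = 5 log₁₀(12700/3610) = 2.731
m₂ = m₁ + Δm = 11.0 + (2.731) = 13.731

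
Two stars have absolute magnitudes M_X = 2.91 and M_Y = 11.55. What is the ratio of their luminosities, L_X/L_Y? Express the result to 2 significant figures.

L_X/L_Y ≈ 2900

ΔM = M_X − M_Y = -8.64
L_X/L_Y = 10^(−0.4 ΔM) = 10^3.456 = 2858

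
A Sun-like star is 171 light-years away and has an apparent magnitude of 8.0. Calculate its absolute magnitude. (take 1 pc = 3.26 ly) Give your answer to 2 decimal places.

M ≈ 4.40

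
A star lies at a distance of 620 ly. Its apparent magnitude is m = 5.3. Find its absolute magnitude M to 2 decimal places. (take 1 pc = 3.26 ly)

d = 620 ly / 3.26 = 190.2 pc
5 log₁₀(d/10 pc) = 5 log₁₀(190.2) − 5 = 6.396
M = m − 5 log₁₀(d/10) = 5.3 − 6.396 = -1.096

M ≈ -1.10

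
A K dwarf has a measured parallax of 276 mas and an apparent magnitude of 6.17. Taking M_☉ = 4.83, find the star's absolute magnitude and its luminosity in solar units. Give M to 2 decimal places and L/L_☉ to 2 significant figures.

M ≈ 8.37; L/L_☉ ≈ 0.038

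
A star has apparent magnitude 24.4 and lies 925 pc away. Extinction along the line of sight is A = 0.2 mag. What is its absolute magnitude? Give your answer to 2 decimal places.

5 log₁₀(d/10 pc) = 5 log₁₀(925.0) − 5 = 9.831
M = m − 5 log₁₀(d/10) − A = 24.4 − 9.831 − 0.2 = 14.369

M ≈ 14.37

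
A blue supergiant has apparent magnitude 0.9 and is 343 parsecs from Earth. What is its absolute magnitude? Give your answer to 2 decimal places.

M ≈ -6.78

5 log₁₀(d/10 pc) = 5 log₁₀(343.0) − 5 = 7.676
M = m − 5 log₁₀(d/10) = 0.9 − 7.676 = -6.776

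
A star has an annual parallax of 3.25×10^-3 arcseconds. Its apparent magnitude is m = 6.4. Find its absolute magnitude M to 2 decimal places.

M ≈ -1.04

d = 1/p = 1/3.25×10^-3″ = 307.7 pc
5 log₁₀(d/10 pc) = 5 log₁₀(307.7) − 5 = 7.441
M = m − 5 log₁₀(d/10) = 6.4 − 7.441 = -1.041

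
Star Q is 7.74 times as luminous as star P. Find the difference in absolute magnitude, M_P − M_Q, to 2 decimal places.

M_P − M_Q ≈ 2.22

Pogson: ΔM = −2.5 log₁₀(ratio) = −2.5 log₁₀(7.74) = −2.5 × 0.8887 = -2.222
Star Q is brighter so has the smaller magnitude: M_P − M_Q is positive.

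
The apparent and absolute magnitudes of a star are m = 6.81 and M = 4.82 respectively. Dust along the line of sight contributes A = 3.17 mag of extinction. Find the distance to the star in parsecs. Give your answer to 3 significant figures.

d ≈ 5.81 pc

m − M = 5 log₁₀(d/10 pc) + A  ⇒  6.81 − (4.82) − 3.17 = 5 log₁₀(d/10)
-1.180 = 5 log₁₀(d/10)
log₁₀ d = (m − M − A)/5 + 1 = 0.7640
d = 10^0.7640 = 5.808 pc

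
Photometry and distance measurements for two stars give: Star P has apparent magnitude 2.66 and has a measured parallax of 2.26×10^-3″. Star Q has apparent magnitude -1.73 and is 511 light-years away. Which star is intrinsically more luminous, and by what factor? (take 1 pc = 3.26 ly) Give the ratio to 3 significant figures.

Star P: d = 1/p = 1/2.26×10^-3″ = 442.5 pc
Star P: M = m − 5 log₁₀ d + 5 = 2.66 − 5·2.6459 + 5 = -5.569
Star Q: d = 511 ly / 3.26 = 156.7 pc
Star Q: M = m − 5 log₁₀ d + 5 = -1.73 − 5·2.1952 + 5 = -7.706
ΔM = M_P − M_Q = -5.569 − (-7.706) = 2.137; smaller M is more luminous → Star Q.
L ratio = 10^(0.4 |ΔM|) = 10^0.855 = 7.155

Star Q is more luminous, by a factor of 7.16.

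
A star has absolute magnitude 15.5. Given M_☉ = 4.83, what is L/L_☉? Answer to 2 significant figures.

L/L_☉ ≈ 5.4×10^-5

M − M_☉ = 15.5 − 4.83 = 10.670
L/L_☉ = 10^(−0.4 (M − M_☉)) = 10^-4.268 = 5.395×10^-5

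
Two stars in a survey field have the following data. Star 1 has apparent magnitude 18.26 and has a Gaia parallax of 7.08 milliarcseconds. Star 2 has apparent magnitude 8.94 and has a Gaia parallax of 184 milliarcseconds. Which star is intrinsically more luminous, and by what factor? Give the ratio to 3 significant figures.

Star 1: p = 7.08 mas = 7.08×10^-3″ → d = 1/p = 141.2 pc
Star 1: M = m − 5 log₁₀ d + 5 = 18.26 − 5·2.1500 + 5 = 12.510
Star 2: p = 184 mas = 0.184″ → d = 1/p = 5.435 pc
Star 2: M = m − 5 log₁₀ d + 5 = 8.94 − 5·0.7352 + 5 = 10.264
ΔM = M_1 − M_2 = 12.510 − (10.264) = 2.246; smaller M is more luminous → Star 2.
L ratio = 10^(0.4 |ΔM|) = 10^0.898 = 7.915

Star 2 is more luminous, by a factor of 7.91.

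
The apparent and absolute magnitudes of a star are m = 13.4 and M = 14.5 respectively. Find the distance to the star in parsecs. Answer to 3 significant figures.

Distance modulus: m − M = 13.4 − (14.5) = -1.100
m − M = 5 log₁₀ d − 5
log₁₀ d = (m − M)/5 + 1 = 0.7800
d = 10^0.7800 = 6.026 pc

d ≈ 6.03 pc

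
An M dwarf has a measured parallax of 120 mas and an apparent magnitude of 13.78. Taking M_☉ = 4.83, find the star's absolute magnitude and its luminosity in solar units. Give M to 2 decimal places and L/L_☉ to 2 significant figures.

M ≈ 14.18; L/L_☉ ≈ 1.8×10^-4

d = 1/p = 1000/120 mas = 8.333 pc
M = m − 5 log₁₀ d + 5 = 13.78 − 5·0.9208 + 5 = 14.176
M − M_☉ = 14.176 − 4.83 = 9.346
L/L_☉ = 10^(−0.4 × 9.346) = 1.827×10^-4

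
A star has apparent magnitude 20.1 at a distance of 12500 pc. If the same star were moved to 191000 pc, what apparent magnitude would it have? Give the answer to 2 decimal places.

m ≈ 26.02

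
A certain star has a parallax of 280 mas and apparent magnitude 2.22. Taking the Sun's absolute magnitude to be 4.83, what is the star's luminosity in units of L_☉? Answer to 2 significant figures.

d = 1/p = 1000/280 mas = 3.571 pc
M = m − 5 log₁₀ d + 5 = 2.22 − 5·0.5528 + 5 = 4.456
M − M_☉ = 4.456 − 4.83 = -0.374
L/L_☉ = 10^(−0.4 × -0.374) = 1.412

L/L_☉ ≈ 1.4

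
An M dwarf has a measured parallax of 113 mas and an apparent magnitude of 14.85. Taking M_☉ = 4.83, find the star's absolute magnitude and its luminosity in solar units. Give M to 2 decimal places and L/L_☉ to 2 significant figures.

M ≈ 15.12; L/L_☉ ≈ 7.7×10^-5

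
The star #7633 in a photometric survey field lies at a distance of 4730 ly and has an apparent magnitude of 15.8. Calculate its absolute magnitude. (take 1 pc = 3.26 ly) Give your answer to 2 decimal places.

M ≈ 4.99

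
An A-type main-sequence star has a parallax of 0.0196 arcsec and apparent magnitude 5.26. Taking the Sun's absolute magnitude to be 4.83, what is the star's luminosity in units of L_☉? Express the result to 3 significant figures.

L/L_☉ ≈ 17.5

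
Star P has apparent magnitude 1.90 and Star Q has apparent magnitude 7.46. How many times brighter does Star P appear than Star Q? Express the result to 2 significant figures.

Magnitude difference = -5.56
Flux ratio = 10^(−0.4 Δm) = 10^(−0.4 × -5.56) = 10^2.224 = 167.5

170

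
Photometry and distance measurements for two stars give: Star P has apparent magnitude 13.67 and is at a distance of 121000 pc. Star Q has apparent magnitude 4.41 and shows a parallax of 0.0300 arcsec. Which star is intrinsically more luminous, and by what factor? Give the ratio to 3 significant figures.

Star P is more luminous, by a factor of 2610.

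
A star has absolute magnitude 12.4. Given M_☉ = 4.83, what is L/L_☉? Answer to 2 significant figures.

M − M_☉ = 12.4 − 4.83 = 7.570
L/L_☉ = 10^(−0.4 (M − M_☉)) = 10^-3.028 = 9.376×10^-4

L/L_☉ ≈ 9.4×10^-4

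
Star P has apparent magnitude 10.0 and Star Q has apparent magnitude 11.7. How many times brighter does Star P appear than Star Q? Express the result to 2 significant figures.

4.8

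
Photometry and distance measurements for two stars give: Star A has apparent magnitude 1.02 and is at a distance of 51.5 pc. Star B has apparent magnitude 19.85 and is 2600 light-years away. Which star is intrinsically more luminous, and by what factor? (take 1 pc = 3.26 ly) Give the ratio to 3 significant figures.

Star A is more luminous, by a factor of 142000.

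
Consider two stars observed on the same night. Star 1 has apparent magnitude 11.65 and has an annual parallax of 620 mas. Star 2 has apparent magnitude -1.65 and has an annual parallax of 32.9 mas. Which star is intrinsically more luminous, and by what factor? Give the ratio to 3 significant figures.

Star 1: p = 620 mas = 0.620″ → d = 1/p = 1.613 pc
Star 1: M = m − 5 log₁₀ d + 5 = 11.65 − 5·0.2076 + 5 = 15.612
Star 2: p = 32.9 mas = 0.0329″ → d = 1/p = 30.40 pc
Star 2: M = m − 5 log₁₀ d + 5 = -1.65 − 5·1.4828 + 5 = -4.064
ΔM = M_1 − M_2 = 15.612 − (-4.064) = 19.676; smaller M is more luminous → Star 2.
L ratio = 10^(0.4 |ΔM|) = 10^7.870 = 7.420×10^7

Star 2 is more luminous, by a factor of 7.42×10^7.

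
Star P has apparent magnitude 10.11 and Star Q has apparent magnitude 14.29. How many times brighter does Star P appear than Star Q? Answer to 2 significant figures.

47

Magnitude difference = -4.18
Flux ratio = 10^(−0.4 Δm) = 10^(−0.4 × -4.18) = 10^1.672 = 46.99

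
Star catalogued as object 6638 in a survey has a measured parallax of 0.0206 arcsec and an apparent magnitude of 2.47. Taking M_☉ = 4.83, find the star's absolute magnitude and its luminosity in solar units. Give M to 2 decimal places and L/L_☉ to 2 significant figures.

d = 1/p = 1/0.0206″ = 48.54 pc
M = m − 5 log₁₀ d + 5 = 2.47 − 5·1.6861 + 5 = -0.961
M − M_☉ = -0.961 − 4.83 = -5.791
L/L_☉ = 10^(−0.4 × -5.791) = 207.1

M ≈ -0.96; L/L_☉ ≈ 210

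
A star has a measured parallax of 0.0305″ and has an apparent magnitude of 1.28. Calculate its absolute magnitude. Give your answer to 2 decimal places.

M ≈ -1.30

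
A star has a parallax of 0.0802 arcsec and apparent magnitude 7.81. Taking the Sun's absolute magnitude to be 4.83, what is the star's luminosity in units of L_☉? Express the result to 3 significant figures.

L/L_☉ ≈ 0.0999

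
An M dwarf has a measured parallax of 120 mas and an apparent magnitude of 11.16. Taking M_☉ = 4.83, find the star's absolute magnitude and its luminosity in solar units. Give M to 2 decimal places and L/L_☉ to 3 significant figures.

M ≈ 11.56; L/L_☉ ≈ 2.04×10^-3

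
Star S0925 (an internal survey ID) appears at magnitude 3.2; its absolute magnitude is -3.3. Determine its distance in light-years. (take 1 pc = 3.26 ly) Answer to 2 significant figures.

d ≈ 650 ly

Distance modulus: m − M = 3.2 − (-3.3) = 6.500
m − M = 5 log₁₀ d − 5
log₁₀ d = (m − M)/5 + 1 = 2.3000
d = 10^2.3000 = 199.5 pc
= 650.5 ly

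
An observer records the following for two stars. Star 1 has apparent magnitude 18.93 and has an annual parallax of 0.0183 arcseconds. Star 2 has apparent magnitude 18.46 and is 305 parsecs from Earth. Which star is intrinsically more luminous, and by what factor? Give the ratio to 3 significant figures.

Star 2 is more luminous, by a factor of 48.0.

Star 1: d = 1/p = 1/0.0183″ = 54.64 pc
Star 1: M = m − 5 log₁₀ d + 5 = 18.93 − 5·1.7375 + 5 = 15.242
Star 2: M = m − 5 log₁₀ d + 5 = 18.46 − 5·2.4843 + 5 = 11.039
ΔM = M_1 − M_2 = 15.242 − (11.039) = 4.204; smaller M is more luminous → Star 2.
L ratio = 10^(0.4 |ΔM|) = 10^1.682 = 48.03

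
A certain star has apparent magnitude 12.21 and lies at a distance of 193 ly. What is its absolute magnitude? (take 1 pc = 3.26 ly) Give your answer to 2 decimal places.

d = 193 ly / 3.26 = 59.20 pc
5 log₁₀(d/10 pc) = 5 log₁₀(59.20) − 5 = 3.862
M = m − 5 log₁₀(d/10) = 12.21 − 3.862 = 8.348

M ≈ 8.35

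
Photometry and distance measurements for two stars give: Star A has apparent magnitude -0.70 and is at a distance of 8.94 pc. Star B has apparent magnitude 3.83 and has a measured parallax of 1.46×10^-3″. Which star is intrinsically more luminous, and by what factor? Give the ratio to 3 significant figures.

Star B is more luminous, by a factor of 90.5.

Star A: M = m − 5 log₁₀ d + 5 = -0.70 − 5·0.9513 + 5 = -0.457
Star B: d = 1/p = 1/1.46×10^-3″ = 684.9 pc
Star B: M = m − 5 log₁₀ d + 5 = 3.83 − 5·2.8356 + 5 = -5.348
ΔM = M_A − M_B = -0.457 − (-5.348) = 4.892; smaller M is more luminous → Star B.
L ratio = 10^(0.4 |ΔM|) = 10^1.957 = 90.49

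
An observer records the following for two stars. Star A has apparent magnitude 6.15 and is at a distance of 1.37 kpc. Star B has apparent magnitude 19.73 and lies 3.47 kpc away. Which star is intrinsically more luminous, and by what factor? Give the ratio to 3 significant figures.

Star A is more luminous, by a factor of 42100.

Star A: d = 1.37 kpc = 1370 pc
Star A: M = m − 5 log₁₀ d + 5 = 6.15 − 5·3.1367 + 5 = -4.534
Star B: d = 3.47 kpc = 3470 pc
Star B: M = m − 5 log₁₀ d + 5 = 19.73 − 5·3.5403 + 5 = 7.028
ΔM = M_A − M_B = -4.534 − (7.028) = -11.562; smaller M is more luminous → Star A.
L ratio = 10^(0.4 |ΔM|) = 10^4.625 = 42150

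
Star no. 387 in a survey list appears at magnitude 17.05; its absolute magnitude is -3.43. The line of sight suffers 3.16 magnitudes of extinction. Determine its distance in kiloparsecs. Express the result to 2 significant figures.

m − M = 5 log₁₀(d/10 pc) + A  ⇒  17.05 − (-3.43) − 3.16 = 5 log₁₀(d/10)
17.320 = 5 log₁₀(d/10)
log₁₀ d = (m − M − A)/5 + 1 = 4.4640
d = 10^4.4640 = 29110 pc
= 29.11 kpc

d ≈ 29 kpc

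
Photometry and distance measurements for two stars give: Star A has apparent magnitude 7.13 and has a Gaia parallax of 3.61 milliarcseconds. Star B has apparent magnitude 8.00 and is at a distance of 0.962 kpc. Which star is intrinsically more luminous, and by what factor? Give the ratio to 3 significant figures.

Star A: p = 3.61 mas = 3.61×10^-3″ → d = 1/p = 277.0 pc
Star A: M = m − 5 log₁₀ d + 5 = 7.13 − 5·2.4425 + 5 = -0.082
Star B: d = 0.962 kpc = 962.0 pc
Star B: M = m − 5 log₁₀ d + 5 = 8.00 − 5·2.9832 + 5 = -1.916
ΔM = M_A − M_B = -0.082 − (-1.916) = 1.833; smaller M is more luminous → Star B.
L ratio = 10^(0.4 |ΔM|) = 10^0.733 = 5.412

Star B is more luminous, by a factor of 5.41.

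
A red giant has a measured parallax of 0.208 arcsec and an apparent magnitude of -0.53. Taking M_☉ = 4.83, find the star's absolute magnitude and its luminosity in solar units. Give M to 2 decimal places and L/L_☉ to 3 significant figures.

M ≈ 1.06; L/L_☉ ≈ 32.2

d = 1/p = 1/0.208″ = 4.808 pc
M = m − 5 log₁₀ d + 5 = -0.53 − 5·0.6819 + 5 = 1.060
M − M_☉ = 1.060 − 4.83 = -3.770
L/L_☉ = 10^(−0.4 × -3.770) = 32.20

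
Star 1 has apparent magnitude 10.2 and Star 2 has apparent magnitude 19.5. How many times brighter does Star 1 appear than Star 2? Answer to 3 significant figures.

5250

Magnitude difference = -9.3
Flux ratio = 10^(−0.4 Δm) = 10^(−0.4 × -9.3) = 10^3.720 = 5248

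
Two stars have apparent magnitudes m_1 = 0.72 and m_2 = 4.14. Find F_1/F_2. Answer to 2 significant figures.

F_1/F_2 ≈ 23

Δm = 0.72 − (4.14) = -3.42
Flux ratio = 10^(−0.4 Δm) = 10^(−0.4 × -3.42) = 10^1.368 = 23.33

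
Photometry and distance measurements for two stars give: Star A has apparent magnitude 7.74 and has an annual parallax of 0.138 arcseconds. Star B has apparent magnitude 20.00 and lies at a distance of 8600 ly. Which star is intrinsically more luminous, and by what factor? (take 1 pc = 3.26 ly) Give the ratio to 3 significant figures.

Star B is more luminous, by a factor of 1.65.

Star A: d = 1/p = 1/0.138″ = 7.246 pc
Star A: M = m − 5 log₁₀ d + 5 = 7.74 − 5·0.8601 + 5 = 8.439
Star B: d = 8600 ly / 3.26 = 2638 pc
Star B: M = m − 5 log₁₀ d + 5 = 20.00 − 5·3.4213 + 5 = 7.894
ΔM = M_A − M_B = 8.439 − (7.894) = 0.546; smaller M is more luminous → Star B.
L ratio = 10^(0.4 |ΔM|) = 10^0.218 = 1.653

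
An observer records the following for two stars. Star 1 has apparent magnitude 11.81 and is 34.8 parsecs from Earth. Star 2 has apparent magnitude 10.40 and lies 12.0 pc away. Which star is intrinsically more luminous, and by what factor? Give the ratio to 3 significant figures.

Star 1 is more luminous, by a factor of 2.30.

Star 1: M = m − 5 log₁₀ d + 5 = 11.81 − 5·1.5416 + 5 = 9.102
Star 2: M = m − 5 log₁₀ d + 5 = 10.40 − 5·1.0792 + 5 = 10.004
ΔM = M_1 − M_2 = 9.102 − (10.004) = -0.902; smaller M is more luminous → Star 1.
L ratio = 10^(0.4 |ΔM|) = 10^0.361 = 2.295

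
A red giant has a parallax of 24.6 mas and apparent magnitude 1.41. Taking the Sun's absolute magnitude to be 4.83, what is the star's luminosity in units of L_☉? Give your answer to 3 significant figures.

L/L_☉ ≈ 386

d = 1/p = 1000/24.6 mas = 40.65 pc
M = m − 5 log₁₀ d + 5 = 1.41 − 5·1.6091 + 5 = -1.635
M − M_☉ = -1.635 − 4.83 = -6.465
L/L_☉ = 10^(−0.4 × -6.465) = 385.6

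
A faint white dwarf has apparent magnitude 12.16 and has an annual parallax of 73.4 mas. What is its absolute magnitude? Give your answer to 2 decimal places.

M ≈ 11.49

p = 73.4 mas = 0.0734″ → d = 1/p = 13.62 pc
5 log₁₀(d/10 pc) = 5 log₁₀(13.62) − 5 = 0.672
M = m − 5 log₁₀(d/10) = 12.16 − 0.672 = 11.488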